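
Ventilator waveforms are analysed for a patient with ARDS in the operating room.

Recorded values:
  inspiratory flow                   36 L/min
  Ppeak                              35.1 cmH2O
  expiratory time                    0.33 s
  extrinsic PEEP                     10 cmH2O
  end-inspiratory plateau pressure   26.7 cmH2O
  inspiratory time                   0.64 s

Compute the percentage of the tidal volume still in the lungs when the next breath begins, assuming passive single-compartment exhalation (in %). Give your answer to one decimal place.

35.9

Flow: 36 L/min ÷ 60 = 0.6 L/s.
Vt = flow × Ti = 0.6 L/s × 0.64 s × 1000 mL/L = 384.0 mL.
R = (PIP − Pplat)/V̇ = (35.1 − 26.7) / 0.6 = 8.4/0.6 = 14.0 cmH2O·s/L.
C = Vt/(Pplat − PEEP) = 384.0 / (26.7 − 10) = 384.0/16.7 = 22.994 mL/cmH2O.
τ = R × C = 14.0 × 0.02299 L/cmH2O = 0.3219 s.
Fraction remaining at end-expiration = e^(−Te/τ) = e^(−0.33/0.3219) = 0.3587 → 35.87%.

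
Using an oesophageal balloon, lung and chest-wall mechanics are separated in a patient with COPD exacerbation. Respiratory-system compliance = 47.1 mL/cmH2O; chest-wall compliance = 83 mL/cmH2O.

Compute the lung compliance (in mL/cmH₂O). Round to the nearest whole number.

1/CL = 1/Crs − 1/Ccw.
1/CL = 1/47.1 − 1/83 = 0.009183.
CL = 108.9 mL/cmH2O.

109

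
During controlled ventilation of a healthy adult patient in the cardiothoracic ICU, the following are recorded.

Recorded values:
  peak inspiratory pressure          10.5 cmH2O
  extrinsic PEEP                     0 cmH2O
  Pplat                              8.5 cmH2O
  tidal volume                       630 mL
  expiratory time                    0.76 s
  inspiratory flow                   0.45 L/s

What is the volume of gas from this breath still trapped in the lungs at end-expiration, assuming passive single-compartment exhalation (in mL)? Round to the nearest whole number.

63

R = (PIP − Pplat)/V̇ = (10.5 − 8.5) / 0.45 = 2.0/0.45 = 4.444 cmH2O·s/L.
C = Vt/(Pplat − PEEP) = 630.0 / (8.5 − 0) = 630.0/8.5 = 74.118 mL/cmH2O.
τ = R × C = 4.444 × 0.07412 L/cmH2O = 0.3294 s.
Fraction remaining = e^(−Te/τ) = e^(−0.76/0.3294) = 0.09954.
Trapped volume = 630.0 × 0.09954 = 62.71 mL.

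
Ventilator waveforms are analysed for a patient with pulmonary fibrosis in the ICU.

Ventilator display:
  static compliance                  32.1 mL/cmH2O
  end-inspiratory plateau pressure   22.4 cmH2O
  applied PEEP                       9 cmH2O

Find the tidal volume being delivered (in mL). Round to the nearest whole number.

430

Vt = Cstat × (Pplat − PEEP) = 32.1 × (22.4 − 9) = 32.1 × 13.4 = 430.14 mL.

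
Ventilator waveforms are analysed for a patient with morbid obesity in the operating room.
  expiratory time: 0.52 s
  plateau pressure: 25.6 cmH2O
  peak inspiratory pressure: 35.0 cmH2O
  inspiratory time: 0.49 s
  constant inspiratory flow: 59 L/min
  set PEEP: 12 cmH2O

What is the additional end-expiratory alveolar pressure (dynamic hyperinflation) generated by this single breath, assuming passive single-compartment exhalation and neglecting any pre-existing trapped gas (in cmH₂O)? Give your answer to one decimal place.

Flow: 59 L/min ÷ 60 = 0.9833 L/s.
Vt = flow × Ti = 0.9833 L/s × 0.49 s × 1000 mL/L = 481.82 mL.
R = (PIP − Pplat)/V̇ = (35.0 − 25.6) / 0.9833 = 9.4/0.9833 = 9.56 cmH2O·s/L.
C = Vt/(Pplat − PEEP) = 481.82 / (25.6 − 12) = 481.82/13.6 = 35.428 mL/cmH2O.
τ = R × C = 9.56 × 0.03543 L/cmH2O = 0.3387 s.
Fraction remaining = e^(−Te/τ) = e^(−0.52/0.3387) = 0.2154; trapped volume = 481.82 × 0.2154 = 103.78 mL.
Additional alveolar pressure from trapping ≈ V_trapped / C = 103.78 / 35.428 = 2.929 cmH2O.

2.9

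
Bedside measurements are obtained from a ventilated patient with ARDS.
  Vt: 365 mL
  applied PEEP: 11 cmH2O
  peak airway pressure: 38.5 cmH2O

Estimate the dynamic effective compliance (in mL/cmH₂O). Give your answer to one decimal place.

Dynamic compliance = Vt / (PIP − PEEP) = 365 / (38.5 − 11) = 365 / 27.5 = 13.273 mL/cmH2O.

13.3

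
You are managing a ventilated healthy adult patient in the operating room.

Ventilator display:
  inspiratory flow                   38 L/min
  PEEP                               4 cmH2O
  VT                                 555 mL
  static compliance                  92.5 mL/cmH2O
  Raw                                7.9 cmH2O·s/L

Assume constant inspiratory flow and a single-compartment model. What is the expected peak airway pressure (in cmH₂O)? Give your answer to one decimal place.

Flow: 38 L/min ÷ 60 = 0.6333 L/s.
Equation of motion (constant flow): PIP = Vt/C + R·V̇ + PEEP.
PIP = 555/92.5 + 7.9×0.6333 + 4 = 6.0 + 5.003 + 4 = 15.003 cmH2O.

15.0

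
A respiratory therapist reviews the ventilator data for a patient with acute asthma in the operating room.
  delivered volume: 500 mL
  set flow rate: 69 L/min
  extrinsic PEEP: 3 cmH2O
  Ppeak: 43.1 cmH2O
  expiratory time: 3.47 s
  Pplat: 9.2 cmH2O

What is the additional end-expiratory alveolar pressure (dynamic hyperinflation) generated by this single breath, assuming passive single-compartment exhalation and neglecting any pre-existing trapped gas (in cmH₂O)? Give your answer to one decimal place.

1.4

Flow: 69 L/min ÷ 60 = 1.15 L/s.
R = (PIP − Pplat)/V̇ = (43.1 − 9.2) / 1.15 = 33.9/1.15 = 29.478 cmH2O·s/L.
C = Vt/(Pplat − PEEP) = 500.0 / (9.2 − 3) = 500.0/6.2 = 80.645 mL/cmH2O.
τ = R × C = 29.478 × 0.08065 L/cmH2O = 2.377 s.
Fraction remaining = e^(−Te/τ) = e^(−3.47/2.377) = 0.2323; trapped volume = 500.0 × 0.2323 = 116.15 mL.
Additional alveolar pressure from trapping ≈ V_trapped / C = 116.15 / 80.645 = 1.44 cmH2O.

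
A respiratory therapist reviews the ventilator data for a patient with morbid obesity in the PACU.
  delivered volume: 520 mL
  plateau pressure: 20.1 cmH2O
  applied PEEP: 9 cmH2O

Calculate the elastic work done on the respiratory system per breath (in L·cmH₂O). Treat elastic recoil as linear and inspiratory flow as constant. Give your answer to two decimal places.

Elastic work ≈ ½ × (Pplat − PEEP) × Vt = 0.5 × (20.1 − 9) × 0.520 L = 0.5 × 11.1 × 0.520 = 2.886 L·cmH2O.

2.89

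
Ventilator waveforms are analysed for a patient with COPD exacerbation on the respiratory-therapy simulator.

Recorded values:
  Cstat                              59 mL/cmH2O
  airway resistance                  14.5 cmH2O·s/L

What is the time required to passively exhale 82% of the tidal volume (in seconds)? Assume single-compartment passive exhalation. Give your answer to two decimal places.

1.47

τ = R × C = 14.5 × 59 mL/cmH2O = 14.5 × 0.059 L/cmH2O = 0.8555 s.
Exhaled fraction f = 1 − e^(−t/τ) → t = −τ·ln(1 − f) = −0.8555·ln(0.18) = 1.467 s.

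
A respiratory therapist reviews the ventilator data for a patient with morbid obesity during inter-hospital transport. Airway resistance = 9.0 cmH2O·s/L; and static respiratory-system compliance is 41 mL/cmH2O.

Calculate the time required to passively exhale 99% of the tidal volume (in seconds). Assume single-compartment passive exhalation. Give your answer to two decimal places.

τ = R × C = 9.0 × 41 mL/cmH2O = 9.0 × 0.041 L/cmH2O = 0.369 s.
Exhaled fraction f = 1 − e^(−t/τ) → t = −τ·ln(1 − f) = −0.369·ln(0.01) = 1.699 s.

1.70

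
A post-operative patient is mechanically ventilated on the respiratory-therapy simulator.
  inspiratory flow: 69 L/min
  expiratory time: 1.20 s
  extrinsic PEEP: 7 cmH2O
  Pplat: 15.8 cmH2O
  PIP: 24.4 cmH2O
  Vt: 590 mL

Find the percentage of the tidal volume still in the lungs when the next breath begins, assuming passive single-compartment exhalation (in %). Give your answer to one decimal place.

Flow: 69 L/min ÷ 60 = 1.15 L/s.
R = (PIP − Pplat)/V̇ = (24.4 − 15.8) / 1.15 = 8.6/1.15 = 7.478 cmH2O·s/L.
C = Vt/(Pplat − PEEP) = 590.0 / (15.8 − 7) = 590.0/8.8 = 67.045 mL/cmH2O.
τ = R × C = 7.478 × 0.06705 L/cmH2O = 0.5014 s.
Fraction remaining at end-expiration = e^(−Te/τ) = e^(−1.20/0.5014) = 0.09133 → 9.133%.

9.1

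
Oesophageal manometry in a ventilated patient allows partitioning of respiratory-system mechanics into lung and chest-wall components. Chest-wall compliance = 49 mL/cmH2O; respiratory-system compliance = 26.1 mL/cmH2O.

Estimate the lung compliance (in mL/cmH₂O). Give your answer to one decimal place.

55.8

1/CL = 1/Crs − 1/Ccw.
1/CL = 1/26.1 − 1/49 = 0.01791.
CL = 55.835 mL/cmH2O.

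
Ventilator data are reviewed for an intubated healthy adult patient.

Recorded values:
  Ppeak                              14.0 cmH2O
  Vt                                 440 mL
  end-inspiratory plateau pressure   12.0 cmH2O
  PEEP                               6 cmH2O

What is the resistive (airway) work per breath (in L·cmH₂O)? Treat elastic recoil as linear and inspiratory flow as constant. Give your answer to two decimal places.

0.88

With constant inspiratory flow the resistive pressure is constant at PIP − Pplat = 14.0 − 12.0 = 2.0 cmH2O, so resistive work = 2.0 × 0.440 = 0.88 L·cmH2O.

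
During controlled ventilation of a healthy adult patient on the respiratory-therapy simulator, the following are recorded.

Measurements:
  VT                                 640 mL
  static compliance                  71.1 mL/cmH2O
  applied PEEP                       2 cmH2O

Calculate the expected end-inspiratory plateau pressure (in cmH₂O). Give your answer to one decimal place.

Pplat = PEEP + Vt / Cstat = 2 + 640 / 71.1 = 2 + 9.001 = 11.001 cmH2O.

11.0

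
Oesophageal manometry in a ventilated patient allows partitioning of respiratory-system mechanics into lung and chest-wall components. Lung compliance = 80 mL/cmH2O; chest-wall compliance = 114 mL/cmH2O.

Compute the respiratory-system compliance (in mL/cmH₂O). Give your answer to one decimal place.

47.0

Lung and chest wall are elastances in series: 1/Crs = 1/CL + 1/Ccw.
1/Crs = 1/80 + 1/114 = 0.02127.
Crs = 47.015 mL/cmH2O.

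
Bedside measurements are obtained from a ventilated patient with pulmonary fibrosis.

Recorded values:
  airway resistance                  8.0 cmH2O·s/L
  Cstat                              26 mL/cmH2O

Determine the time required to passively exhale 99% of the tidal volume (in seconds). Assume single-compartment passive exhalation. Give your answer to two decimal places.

0.96

τ = R × C = 8.0 × 26 mL/cmH2O = 8.0 × 0.026 L/cmH2O = 0.208 s.
Exhaled fraction f = 1 − e^(−t/τ) → t = −τ·ln(1 − f) = −0.208·ln(0.01) = 0.9579 s.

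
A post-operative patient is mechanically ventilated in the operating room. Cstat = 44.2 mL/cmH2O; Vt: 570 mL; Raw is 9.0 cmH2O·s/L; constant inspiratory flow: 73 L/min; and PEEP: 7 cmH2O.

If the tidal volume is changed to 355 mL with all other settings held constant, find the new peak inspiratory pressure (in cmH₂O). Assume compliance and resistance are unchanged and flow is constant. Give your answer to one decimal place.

26.0

Flow: 73 L/min ÷ 60 = 1.2167 L/s.
PIP = Vt/C + R·V̇ + PEEP (constant-flow equation of motion).
Only the elastic term changes: ΔPIP = ΔVt / C = (355 − 570) / 44.2 = -4.864 cmH2O.
Original PIP = 570/44.2 + 9.0×1.2167 + 7 = 30.846 cmH2O; new PIP = 30.846 + (-4.864) = 25.982 cmH2O.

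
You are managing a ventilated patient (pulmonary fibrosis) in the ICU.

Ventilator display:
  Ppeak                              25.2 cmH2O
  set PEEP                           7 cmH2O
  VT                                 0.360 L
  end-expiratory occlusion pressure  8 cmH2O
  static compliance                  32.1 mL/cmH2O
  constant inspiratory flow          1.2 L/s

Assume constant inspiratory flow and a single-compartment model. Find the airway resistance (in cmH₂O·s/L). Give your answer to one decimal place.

Total PEEP = 8 cmH2O (set 7 + intrinsic 1); this is the baseline alveolar pressure.
Equation of motion (constant flow): PIP = Vt/C + R·V̇ + PEEP.
R·V̇ = PIP − Vt/C − PEEP = 25.2 − 360/32.1 − 8 = 25.2 − 11.215 − 8 = 5.985 cmH2O.
R = 5.985 / 1.2 = 4.988 cmH2O·s/L.

5.0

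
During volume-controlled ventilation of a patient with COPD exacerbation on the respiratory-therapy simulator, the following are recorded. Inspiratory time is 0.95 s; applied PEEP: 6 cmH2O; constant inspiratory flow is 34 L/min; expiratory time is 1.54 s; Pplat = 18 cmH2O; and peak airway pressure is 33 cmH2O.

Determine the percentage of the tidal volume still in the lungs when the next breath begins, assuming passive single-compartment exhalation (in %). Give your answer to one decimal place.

27.3

Flow: 34 L/min ÷ 60 = 0.5667 L/s.
Vt = flow × Ti = 0.5667 L/s × 0.95 s × 1000 mL/L = 538.37 mL.
R = (PIP − Pplat)/V̇ = (33 − 18) / 0.5667 = 15.0/0.5667 = 26.469 cmH2O·s/L.
C = Vt/(Pplat − PEEP) = 538.37 / (18 − 6) = 538.37/12.0 = 44.864 mL/cmH2O.
τ = R × C = 26.469 × 0.04486 L/cmH2O = 1.187 s.
Fraction remaining at end-expiration = e^(−Te/τ) = e^(−1.54/1.187) = 0.2732 → 27.32%.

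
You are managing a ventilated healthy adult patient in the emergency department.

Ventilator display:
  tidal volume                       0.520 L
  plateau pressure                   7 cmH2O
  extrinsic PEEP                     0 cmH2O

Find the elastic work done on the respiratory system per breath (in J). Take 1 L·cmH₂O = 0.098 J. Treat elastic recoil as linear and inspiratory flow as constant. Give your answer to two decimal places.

Elastic work ≈ ½ × (Pplat − PEEP) × Vt = 0.5 × (7 − 0) × 0.520 L = 0.5 × 7.0 × 0.520 = 1.82 L·cmH2O.
× 0.098 J/(L·cmH2O) → 0.1784 J.

0.18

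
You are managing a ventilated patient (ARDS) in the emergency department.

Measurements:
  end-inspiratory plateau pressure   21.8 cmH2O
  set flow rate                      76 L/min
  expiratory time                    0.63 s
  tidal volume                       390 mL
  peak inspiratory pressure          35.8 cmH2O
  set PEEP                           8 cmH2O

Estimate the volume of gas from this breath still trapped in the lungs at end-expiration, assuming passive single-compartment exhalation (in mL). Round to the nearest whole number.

52

Flow: 76 L/min ÷ 60 = 1.2667 L/s.
R = (PIP − Pplat)/V̇ = (35.8 − 21.8) / 1.2667 = 14.0/1.2667 = 11.052 cmH2O·s/L.
C = Vt/(Pplat − PEEP) = 390.0 / (21.8 − 8) = 390.0/13.8 = 28.261 mL/cmH2O.
τ = R × C = 11.052 × 0.02826 L/cmH2O = 0.3123 s.
Fraction remaining = e^(−Te/τ) = e^(−0.63/0.3123) = 0.133.
Trapped volume = 390.0 × 0.133 = 51.87 mL.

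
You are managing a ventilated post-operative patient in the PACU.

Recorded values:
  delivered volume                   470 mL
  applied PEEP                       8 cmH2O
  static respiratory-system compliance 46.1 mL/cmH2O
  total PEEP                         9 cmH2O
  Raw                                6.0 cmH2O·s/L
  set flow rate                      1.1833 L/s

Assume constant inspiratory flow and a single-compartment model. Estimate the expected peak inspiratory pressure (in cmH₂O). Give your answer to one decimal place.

Total PEEP = 9 cmH2O (set 8 + intrinsic 1); this is the baseline alveolar pressure.
Equation of motion (constant flow): PIP = Vt/C + R·V̇ + PEEP.
PIP = 470/46.1 + 6.0×1.1833 + 9 = 10.195 + 7.1 + 9 = 26.295 cmH2O.

26.3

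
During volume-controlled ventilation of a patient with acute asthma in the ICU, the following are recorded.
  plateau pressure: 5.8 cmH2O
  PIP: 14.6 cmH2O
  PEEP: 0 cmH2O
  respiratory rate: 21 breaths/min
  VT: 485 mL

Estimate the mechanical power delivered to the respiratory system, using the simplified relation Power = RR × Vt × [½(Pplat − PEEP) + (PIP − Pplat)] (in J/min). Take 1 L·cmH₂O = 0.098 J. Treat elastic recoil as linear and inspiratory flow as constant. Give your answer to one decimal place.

11.7

Per-breath work = Vt × [½(Pplat−PEEP) + (PIP−Pplat)] = 0.485 × [0.5×5.8 + 8.8] = 0.485 × 11.7 = 5.675 L·cmH2O.
Power = 21 × 5.675 = 119.18 L·cmH2O/min.
× 0.098 J/(L·cmH2O) → 11.68 J/min.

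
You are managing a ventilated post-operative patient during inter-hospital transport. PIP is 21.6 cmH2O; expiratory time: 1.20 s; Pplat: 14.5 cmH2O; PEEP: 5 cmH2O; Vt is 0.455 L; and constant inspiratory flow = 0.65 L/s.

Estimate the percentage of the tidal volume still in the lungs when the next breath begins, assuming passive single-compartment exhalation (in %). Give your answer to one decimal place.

10.1

R = (PIP − Pplat)/V̇ = (21.6 − 14.5) / 0.65 = 7.1/0.65 = 10.923 cmH2O·s/L.
C = Vt/(Pplat − PEEP) = 455.0 / (14.5 − 5) = 455.0/9.5 = 47.895 mL/cmH2O.
τ = R × C = 10.923 × 0.0479 L/cmH2O = 0.5232 s.
Fraction remaining at end-expiration = e^(−Te/τ) = e^(−1.20/0.5232) = 0.1009 → 10.09%.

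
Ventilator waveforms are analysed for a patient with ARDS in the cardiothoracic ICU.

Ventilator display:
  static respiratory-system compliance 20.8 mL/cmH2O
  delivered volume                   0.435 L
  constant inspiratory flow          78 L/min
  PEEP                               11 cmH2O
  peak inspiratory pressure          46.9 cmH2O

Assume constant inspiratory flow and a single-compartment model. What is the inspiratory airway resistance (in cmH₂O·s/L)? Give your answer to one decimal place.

11.5

Flow: 78 L/min ÷ 60 = 1.3 L/s.
Equation of motion (constant flow): PIP = Vt/C + R·V̇ + PEEP.
R·V̇ = PIP − Vt/C − PEEP = 46.9 − 435/20.8 − 11 = 46.9 − 20.913 − 11 = 14.987 cmH2O.
R = 14.987 / 1.3 = 11.528 cmH2O·s/L.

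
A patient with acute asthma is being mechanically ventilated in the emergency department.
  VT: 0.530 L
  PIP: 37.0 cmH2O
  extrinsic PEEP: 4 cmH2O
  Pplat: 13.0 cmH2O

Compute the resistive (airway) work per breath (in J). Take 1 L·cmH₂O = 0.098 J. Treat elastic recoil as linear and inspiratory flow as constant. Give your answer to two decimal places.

With constant inspiratory flow the resistive pressure is constant at PIP − Pplat = 37.0 − 13.0 = 24.0 cmH2O, so resistive work = 24.0 × 0.530 = 12.72 L·cmH2O.
× 0.098 J/(L·cmH2O) → 1.247 J.

1.25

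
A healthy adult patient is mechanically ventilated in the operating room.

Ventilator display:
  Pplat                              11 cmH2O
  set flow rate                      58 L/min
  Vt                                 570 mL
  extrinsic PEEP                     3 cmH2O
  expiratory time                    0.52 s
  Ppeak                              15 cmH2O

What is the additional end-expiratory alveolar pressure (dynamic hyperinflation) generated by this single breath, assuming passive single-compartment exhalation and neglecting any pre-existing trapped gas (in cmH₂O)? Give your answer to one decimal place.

1.4

Flow: 58 L/min ÷ 60 = 0.9667 L/s.
R = (PIP − Pplat)/V̇ = (15 − 11) / 0.9667 = 4.0/0.9667 = 4.138 cmH2O·s/L.
C = Vt/(Pplat − PEEP) = 570.0 / (11 − 3) = 570.0/8.0 = 71.25 mL/cmH2O.
τ = R × C = 4.138 × 0.07125 L/cmH2O = 0.2948 s.
Fraction remaining = e^(−Te/τ) = e^(−0.52/0.2948) = 0.1714; trapped volume = 570.0 × 0.1714 = 97.698 mL.
Additional alveolar pressure from trapping ≈ V_trapped / C = 97.698 / 71.25 = 1.371 cmH2O.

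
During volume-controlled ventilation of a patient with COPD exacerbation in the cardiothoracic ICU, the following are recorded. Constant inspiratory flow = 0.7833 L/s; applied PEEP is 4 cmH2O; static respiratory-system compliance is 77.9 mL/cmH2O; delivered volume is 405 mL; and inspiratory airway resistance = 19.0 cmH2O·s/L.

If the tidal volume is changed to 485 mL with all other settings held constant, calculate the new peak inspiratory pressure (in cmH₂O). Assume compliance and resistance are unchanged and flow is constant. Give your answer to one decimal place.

25.1

PIP = Vt/C + R·V̇ + PEEP (constant-flow equation of motion).
Only the elastic term changes: ΔPIP = ΔVt / C = (485 − 405) / 77.9 = 1.027 cmH2O.
Original PIP = 405/77.9 + 19.0×0.7833 + 4 = 24.082 cmH2O; new PIP = 24.082 + (1.027) = 25.109 cmH2O.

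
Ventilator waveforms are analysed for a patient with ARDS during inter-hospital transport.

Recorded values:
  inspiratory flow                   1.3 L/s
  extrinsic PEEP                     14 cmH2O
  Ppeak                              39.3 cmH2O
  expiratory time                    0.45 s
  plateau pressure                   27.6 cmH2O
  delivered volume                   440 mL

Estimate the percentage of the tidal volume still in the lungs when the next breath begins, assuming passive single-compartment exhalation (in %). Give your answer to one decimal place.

21.3

R = (PIP − Pplat)/V̇ = (39.3 − 27.6) / 1.3 = 11.7/1.3 = 9.0 cmH2O·s/L.
C = Vt/(Pplat − PEEP) = 440.0 / (27.6 − 14) = 440.0/13.6 = 32.353 mL/cmH2O.
τ = R × C = 9.0 × 0.03235 L/cmH2O = 0.2912 s.
Fraction remaining at end-expiration = e^(−Te/τ) = e^(−0.45/0.2912) = 0.2132 → 21.32%.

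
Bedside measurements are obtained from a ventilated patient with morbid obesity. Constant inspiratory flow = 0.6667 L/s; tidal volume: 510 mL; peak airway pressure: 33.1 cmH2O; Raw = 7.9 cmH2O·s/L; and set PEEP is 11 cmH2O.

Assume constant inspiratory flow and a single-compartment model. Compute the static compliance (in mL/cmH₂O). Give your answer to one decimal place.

Equation of motion (constant flow): PIP = Vt/C + R·V̇ + PEEP.
Vt/C = PIP − R·V̇ − PEEP = 33.1 − 7.9×0.6667 − 11 = 33.1 − 5.267 − 11 = 16.833 cmH2O.
C = Vt / 16.833 = 510 / 16.833 = 30.298 mL/cmH2O.

30.3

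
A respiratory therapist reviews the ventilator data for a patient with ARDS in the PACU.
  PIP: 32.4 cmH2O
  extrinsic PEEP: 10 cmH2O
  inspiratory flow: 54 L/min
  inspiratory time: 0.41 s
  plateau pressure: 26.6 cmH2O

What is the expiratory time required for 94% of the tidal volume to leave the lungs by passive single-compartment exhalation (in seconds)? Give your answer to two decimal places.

0.40

Flow: 54 L/min ÷ 60 = 0.9 L/s.
Vt = flow × Ti = 0.9 L/s × 0.41 s × 1000 mL/L = 369.0 mL.
R = (PIP − Pplat)/V̇ = (32.4 − 26.6) / 0.9 = 5.8/0.9 = 6.444 cmH2O·s/L.
C = Vt/(Pplat − PEEP) = 369.0 / (26.6 − 10) = 369.0/16.6 = 22.229 mL/cmH2O.
τ = R × C = 6.444 × 0.02223 L/cmH2O = 0.1433 s.
t = −τ·ln(1 − 0.94) = −0.1433·ln(0.06) = 0.4032 s.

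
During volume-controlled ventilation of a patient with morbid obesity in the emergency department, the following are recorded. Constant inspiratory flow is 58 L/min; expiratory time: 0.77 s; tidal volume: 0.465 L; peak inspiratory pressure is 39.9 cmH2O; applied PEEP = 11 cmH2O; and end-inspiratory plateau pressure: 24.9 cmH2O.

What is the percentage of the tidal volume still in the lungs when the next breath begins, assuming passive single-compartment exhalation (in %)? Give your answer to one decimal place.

Flow: 58 L/min ÷ 60 = 0.9667 L/s.
R = (PIP − Pplat)/V̇ = (39.9 − 24.9) / 0.9667 = 15.0/0.9667 = 15.517 cmH2O·s/L.
C = Vt/(Pplat − PEEP) = 465.0 / (24.9 − 11) = 465.0/13.9 = 33.453 mL/cmH2O.
τ = R × C = 15.517 × 0.03345 L/cmH2O = 0.519 s.
Fraction remaining at end-expiration = e^(−Te/τ) = e^(−0.77/0.519) = 0.2268 → 22.68%.

22.7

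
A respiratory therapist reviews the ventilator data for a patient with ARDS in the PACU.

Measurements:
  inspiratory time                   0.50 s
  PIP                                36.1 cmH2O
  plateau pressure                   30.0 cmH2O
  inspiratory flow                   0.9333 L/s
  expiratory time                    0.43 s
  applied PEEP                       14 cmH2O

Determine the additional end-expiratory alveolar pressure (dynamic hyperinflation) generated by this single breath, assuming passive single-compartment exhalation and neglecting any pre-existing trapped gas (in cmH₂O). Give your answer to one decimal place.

Vt = flow × Ti = 0.9333 L/s × 0.50 s × 1000 mL/L = 466.65 mL.
R = (PIP − Pplat)/V̇ = (36.1 − 30.0) / 0.9333 = 6.1/0.9333 = 6.536 cmH2O·s/L.
C = Vt/(Pplat − PEEP) = 466.65 / (30.0 − 14) = 466.65/16.0 = 29.166 mL/cmH2O.
τ = R × C = 6.536 × 0.02917 L/cmH2O = 0.1907 s.
Fraction remaining = e^(−Te/τ) = e^(−0.43/0.1907) = 0.1049; trapped volume = 466.65 × 0.1049 = 48.952 mL.
Additional alveolar pressure from trapping ≈ V_trapped / C = 48.952 / 29.166 = 1.678 cmH2O.

1.7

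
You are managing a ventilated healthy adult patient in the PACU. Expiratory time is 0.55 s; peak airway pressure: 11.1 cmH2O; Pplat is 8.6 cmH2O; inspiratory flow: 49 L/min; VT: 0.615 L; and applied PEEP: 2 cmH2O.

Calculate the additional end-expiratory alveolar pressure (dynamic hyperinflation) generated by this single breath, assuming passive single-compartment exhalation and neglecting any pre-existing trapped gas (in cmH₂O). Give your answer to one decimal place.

1.0

Flow: 49 L/min ÷ 60 = 0.8167 L/s.
R = (PIP − Pplat)/V̇ = (11.1 − 8.6) / 0.8167 = 2.5/0.8167 = 3.061 cmH2O·s/L.
C = Vt/(Pplat − PEEP) = 615.0 / (8.6 − 2) = 615.0/6.6 = 93.182 mL/cmH2O.
τ = R × C = 3.061 × 0.09318 L/cmH2O = 0.2852 s.
Fraction remaining = e^(−Te/τ) = e^(−0.55/0.2852) = 0.1454; trapped volume = 615.0 × 0.1454 = 89.421 mL.
Additional alveolar pressure from trapping ≈ V_trapped / C = 89.421 / 93.182 = 0.9596 cmH2O.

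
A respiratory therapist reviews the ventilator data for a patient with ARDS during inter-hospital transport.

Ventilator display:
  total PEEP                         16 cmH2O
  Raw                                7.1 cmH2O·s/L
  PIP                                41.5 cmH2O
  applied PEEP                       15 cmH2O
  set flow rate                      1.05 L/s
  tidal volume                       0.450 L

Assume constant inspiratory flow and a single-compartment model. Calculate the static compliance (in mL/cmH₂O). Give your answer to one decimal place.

24.9

Total PEEP = 16 cmH2O (set 15 + intrinsic 1); this is the baseline alveolar pressure.
Equation of motion (constant flow): PIP = Vt/C + R·V̇ + PEEP.
Vt/C = PIP − R·V̇ − PEEP = 41.5 − 7.1×1.05 − 16 = 41.5 − 7.455 − 16 = 18.045 cmH2O.
C = Vt / 18.045 = 450 / 18.045 = 24.938 mL/cmH2O.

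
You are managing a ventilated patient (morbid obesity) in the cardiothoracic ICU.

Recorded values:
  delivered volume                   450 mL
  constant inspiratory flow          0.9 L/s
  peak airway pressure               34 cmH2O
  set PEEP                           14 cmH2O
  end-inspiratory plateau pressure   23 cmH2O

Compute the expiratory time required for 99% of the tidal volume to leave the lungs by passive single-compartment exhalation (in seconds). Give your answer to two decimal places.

2.81

R = (PIP − Pplat)/V̇ = (34 − 23) / 0.9 = 11.0/0.9 = 12.222 cmH2O·s/L.
C = Vt/(Pplat − PEEP) = 450.0 / (23 − 14) = 450.0/9.0 = 50.0 mL/cmH2O.
τ = R × C = 12.222 × 0.05 L/cmH2O = 0.6111 s.
t = −τ·ln(1 − 0.99) = −0.6111·ln(0.01) = 2.814 s.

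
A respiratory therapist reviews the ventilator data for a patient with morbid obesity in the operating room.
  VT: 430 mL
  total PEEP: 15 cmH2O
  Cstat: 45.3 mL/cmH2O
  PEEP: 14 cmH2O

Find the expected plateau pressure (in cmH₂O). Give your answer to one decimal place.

24.5

End-expiratory occlusion gives total PEEP = 15 cmH2O (intrinsic PEEP = 15 − 14 = 1). Use total PEEP for the elastic gradient.
Pplat = PEEPtotal + Vt / Cstat = 15 + 430 / 45.3 = 15 + 9.492 = 24.492 cmH2O.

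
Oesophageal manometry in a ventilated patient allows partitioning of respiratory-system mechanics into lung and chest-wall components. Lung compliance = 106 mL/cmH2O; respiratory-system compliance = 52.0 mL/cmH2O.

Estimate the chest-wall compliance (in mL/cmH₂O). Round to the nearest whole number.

102

1/Ccw = 1/Crs − 1/CL.
1/Ccw = 1/52.0 − 1/106 = 0.009797.
Ccw = 102.07 mL/cmH2O.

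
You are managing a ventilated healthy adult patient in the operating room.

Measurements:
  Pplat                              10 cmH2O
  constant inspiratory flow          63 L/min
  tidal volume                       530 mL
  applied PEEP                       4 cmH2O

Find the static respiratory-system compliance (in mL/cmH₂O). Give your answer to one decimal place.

Cstat = Vt / (Pplat − PEEP) = 530 / (10 − 4) = 530 / 6.0 = 88.333 mL/cmH2O.

88.3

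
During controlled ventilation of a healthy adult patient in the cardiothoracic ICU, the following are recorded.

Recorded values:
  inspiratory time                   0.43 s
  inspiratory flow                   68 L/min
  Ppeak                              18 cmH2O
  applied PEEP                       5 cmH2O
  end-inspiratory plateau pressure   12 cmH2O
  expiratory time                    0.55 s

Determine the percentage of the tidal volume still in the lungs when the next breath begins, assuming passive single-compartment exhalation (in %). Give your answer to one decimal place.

22.5

Flow: 68 L/min ÷ 60 = 1.1333 L/s.
Vt = flow × Ti = 1.1333 L/s × 0.43 s × 1000 mL/L = 487.32 mL.
R = (PIP − Pplat)/V̇ = (18 − 12) / 1.1333 = 6.0/1.1333 = 5.294 cmH2O·s/L.
C = Vt/(Pplat − PEEP) = 487.32 / (12 − 5) = 487.32/7.0 = 69.617 mL/cmH2O.
τ = R × C = 5.294 × 0.06962 L/cmH2O = 0.3686 s.
Fraction remaining at end-expiration = e^(−Te/τ) = e^(−0.55/0.3686) = 0.2249 → 22.49%.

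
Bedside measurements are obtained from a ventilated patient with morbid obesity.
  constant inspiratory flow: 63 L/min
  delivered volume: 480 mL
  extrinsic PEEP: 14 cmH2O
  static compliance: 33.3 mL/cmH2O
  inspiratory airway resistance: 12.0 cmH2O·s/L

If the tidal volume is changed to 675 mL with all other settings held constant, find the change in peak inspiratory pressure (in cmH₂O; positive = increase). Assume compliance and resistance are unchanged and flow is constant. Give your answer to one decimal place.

PIP = Vt/C + R·V̇ + PEEP (constant-flow equation of motion).
Only the elastic term changes: ΔPIP = ΔVt / C = (675 − 480) / 33.3 = 5.856 cmH2O.

5.9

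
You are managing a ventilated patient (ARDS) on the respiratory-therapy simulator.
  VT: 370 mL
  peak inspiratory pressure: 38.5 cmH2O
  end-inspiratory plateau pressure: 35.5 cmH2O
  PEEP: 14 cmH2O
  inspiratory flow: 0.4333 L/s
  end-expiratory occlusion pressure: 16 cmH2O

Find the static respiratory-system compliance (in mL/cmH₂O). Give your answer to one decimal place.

End-expiratory occlusion gives total PEEP = 16 cmH2O (intrinsic PEEP = 16 − 14 = 2). Use total PEEP for the elastic gradient.
Cstat = Vt / (Pplat − PEEPtotal) = 370 / (35.5 − 16) = 370 / 19.5 = 18.974 mL/cmH2O.

19.0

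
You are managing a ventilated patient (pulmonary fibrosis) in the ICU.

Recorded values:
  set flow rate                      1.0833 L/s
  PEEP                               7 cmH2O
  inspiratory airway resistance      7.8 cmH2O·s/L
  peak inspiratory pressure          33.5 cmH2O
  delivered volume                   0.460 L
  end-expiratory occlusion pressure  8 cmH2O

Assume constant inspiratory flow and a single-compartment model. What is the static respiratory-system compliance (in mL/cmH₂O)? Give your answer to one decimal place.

Total PEEP = 8 cmH2O (set 7 + intrinsic 1); this is the baseline alveolar pressure.
Equation of motion (constant flow): PIP = Vt/C + R·V̇ + PEEP.
Vt/C = PIP − R·V̇ − PEEP = 33.5 − 7.8×1.0833 − 8 = 33.5 − 8.45 − 8 = 17.05 cmH2O.
C = Vt / 17.05 = 460 / 17.05 = 26.979 mL/cmH2O.

27.0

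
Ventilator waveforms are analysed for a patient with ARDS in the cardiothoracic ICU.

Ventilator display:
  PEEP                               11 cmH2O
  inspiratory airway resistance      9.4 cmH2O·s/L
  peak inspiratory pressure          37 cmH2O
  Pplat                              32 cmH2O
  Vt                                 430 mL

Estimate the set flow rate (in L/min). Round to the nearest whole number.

flow = (PIP − Pplat) / Raw = (37 − 32) / 9.4 = 0.5319 L/s × 60 = 31.914 L/min.

32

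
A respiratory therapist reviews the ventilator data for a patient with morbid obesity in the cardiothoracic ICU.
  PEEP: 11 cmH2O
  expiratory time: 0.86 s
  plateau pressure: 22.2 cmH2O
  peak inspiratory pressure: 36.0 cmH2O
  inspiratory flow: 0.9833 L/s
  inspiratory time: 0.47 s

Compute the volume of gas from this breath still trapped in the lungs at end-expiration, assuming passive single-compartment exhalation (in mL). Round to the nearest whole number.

Vt = flow × Ti = 0.9833 L/s × 0.47 s × 1000 mL/L = 462.15 mL.
R = (PIP − Pplat)/V̇ = (36.0 − 22.2) / 0.9833 = 13.8/0.9833 = 14.034 cmH2O·s/L.
C = Vt/(Pplat − PEEP) = 462.15 / (22.2 − 11) = 462.15/11.2 = 41.263 mL/cmH2O.
τ = R × C = 14.034 × 0.04126 L/cmH2O = 0.579 s.
Fraction remaining = e^(−Te/τ) = e^(−0.86/0.579) = 0.2264.
Trapped volume = 462.15 × 0.2264 = 104.63 mL.

105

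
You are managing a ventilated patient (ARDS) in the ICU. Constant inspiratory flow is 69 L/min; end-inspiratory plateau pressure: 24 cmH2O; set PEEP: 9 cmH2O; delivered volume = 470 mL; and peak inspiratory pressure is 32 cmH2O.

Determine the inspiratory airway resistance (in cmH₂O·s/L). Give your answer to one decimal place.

Flow: 69 L/min ÷ 60 = 1.15 L/s.
Raw = (PIP − Pplat) / flow = (32 − 24) / 1.15 = 8.0 / 1.15 = 6.957 cmH2O·s/L.

7.0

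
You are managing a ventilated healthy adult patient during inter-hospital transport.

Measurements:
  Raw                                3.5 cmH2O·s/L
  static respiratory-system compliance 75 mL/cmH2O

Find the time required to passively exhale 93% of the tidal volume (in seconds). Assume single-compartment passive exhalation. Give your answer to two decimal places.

0.70

τ = R × C = 3.5 × 75 mL/cmH2O = 3.5 × 0.075 L/cmH2O = 0.2625 s.
Exhaled fraction f = 1 − e^(−t/τ) → t = −τ·ln(1 − f) = −0.2625·ln(0.07) = 0.6981 s.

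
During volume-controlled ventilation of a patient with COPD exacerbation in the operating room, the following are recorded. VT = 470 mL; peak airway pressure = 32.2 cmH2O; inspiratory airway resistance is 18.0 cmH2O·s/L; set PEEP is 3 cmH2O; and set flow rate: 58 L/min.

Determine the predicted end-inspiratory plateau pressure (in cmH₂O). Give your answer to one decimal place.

14.8

Flow: 58 L/min ÷ 60 = 0.9667 L/s.
Pplat = PIP − Raw × flow = 32.2 − 18.0 × 0.9667 = 32.2 − 17.401 = 14.799 cmH2O.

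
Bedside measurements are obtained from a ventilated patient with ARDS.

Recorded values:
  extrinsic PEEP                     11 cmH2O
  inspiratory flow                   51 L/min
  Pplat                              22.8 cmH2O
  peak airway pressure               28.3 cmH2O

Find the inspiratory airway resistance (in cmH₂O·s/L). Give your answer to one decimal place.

Flow: 51 L/min ÷ 60 = 0.85 L/s.
Raw = (PIP − Pplat) / flow = (28.3 − 22.8) / 0.85 = 5.5 / 0.85 = 6.471 cmH2O·s/L.

6.5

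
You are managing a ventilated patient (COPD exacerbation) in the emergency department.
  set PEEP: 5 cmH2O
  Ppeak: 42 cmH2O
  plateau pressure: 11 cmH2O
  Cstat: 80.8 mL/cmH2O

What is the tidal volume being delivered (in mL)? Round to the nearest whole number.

485

Vt = Cstat × (Pplat − PEEP) = 80.8 × (11 − 5) = 80.8 × 6.0 = 484.8 mL.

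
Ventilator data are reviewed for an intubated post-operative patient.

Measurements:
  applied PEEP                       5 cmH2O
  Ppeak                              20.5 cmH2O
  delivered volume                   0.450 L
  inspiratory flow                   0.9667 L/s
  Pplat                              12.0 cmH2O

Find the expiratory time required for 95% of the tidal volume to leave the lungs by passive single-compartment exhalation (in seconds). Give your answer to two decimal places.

R = (PIP − Pplat)/V̇ = (20.5 − 12.0) / 0.9667 = 8.5/0.9667 = 8.793 cmH2O·s/L.
C = Vt/(Pplat − PEEP) = 450.0 / (12.0 − 5) = 450.0/7.0 = 64.286 mL/cmH2O.
τ = R × C = 8.793 × 0.06429 L/cmH2O = 0.5653 s.
t = −τ·ln(1 − 0.95) = −0.5653·ln(0.05) = 1.693 s.

1.69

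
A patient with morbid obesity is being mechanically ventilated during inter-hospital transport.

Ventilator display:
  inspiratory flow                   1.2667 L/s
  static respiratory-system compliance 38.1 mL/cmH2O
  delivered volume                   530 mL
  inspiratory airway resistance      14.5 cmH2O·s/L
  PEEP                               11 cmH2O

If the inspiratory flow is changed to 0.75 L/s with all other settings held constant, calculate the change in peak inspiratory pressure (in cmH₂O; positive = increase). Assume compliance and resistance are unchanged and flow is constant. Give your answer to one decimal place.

PIP = Vt/C + R·V̇ + PEEP (constant-flow equation of motion).
Only the resistive term changes: ΔPIP = R × ΔV̇ = 14.5 × (0.75 − 1.2667) = 14.5 × -0.5167 = -7.492 cmH2O.

-7.5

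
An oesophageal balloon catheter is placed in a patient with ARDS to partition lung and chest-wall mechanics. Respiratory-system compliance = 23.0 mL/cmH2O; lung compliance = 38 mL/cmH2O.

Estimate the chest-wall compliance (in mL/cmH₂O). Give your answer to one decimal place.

1/Ccw = 1/Crs − 1/CL.
1/Ccw = 1/23.0 − 1/38 = 0.01716.
Ccw = 58.275 mL/cmH2O.

58.3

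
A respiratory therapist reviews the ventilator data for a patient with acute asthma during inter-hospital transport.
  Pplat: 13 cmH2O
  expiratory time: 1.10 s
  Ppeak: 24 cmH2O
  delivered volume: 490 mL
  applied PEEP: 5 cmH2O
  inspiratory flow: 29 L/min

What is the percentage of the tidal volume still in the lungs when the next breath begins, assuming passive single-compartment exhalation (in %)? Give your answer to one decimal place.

45.4

Flow: 29 L/min ÷ 60 = 0.4833 L/s.
R = (PIP − Pplat)/V̇ = (24 − 13) / 0.4833 = 11.0/0.4833 = 22.76 cmH2O·s/L.
C = Vt/(Pplat − PEEP) = 490.0 / (13 − 5) = 490.0/8.0 = 61.25 mL/cmH2O.
τ = R × C = 22.76 × 0.06125 L/cmH2O = 1.394 s.
Fraction remaining at end-expiration = e^(−Te/τ) = e^(−1.10/1.394) = 0.4543 → 45.43%.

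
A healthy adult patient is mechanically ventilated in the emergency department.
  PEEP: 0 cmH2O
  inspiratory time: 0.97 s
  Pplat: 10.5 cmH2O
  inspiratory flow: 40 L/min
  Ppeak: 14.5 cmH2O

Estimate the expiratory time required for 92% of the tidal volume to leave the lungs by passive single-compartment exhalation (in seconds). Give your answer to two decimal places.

Flow: 40 L/min ÷ 60 = 0.6667 L/s.
Vt = flow × Ti = 0.6667 L/s × 0.97 s × 1000 mL/L = 646.7 mL.
R = (PIP − Pplat)/V̇ = (14.5 − 10.5) / 0.6667 = 4.0/0.6667 = 6.0 cmH2O·s/L.
C = Vt/(Pplat − PEEP) = 646.7 / (10.5 − 0) = 646.7/10.5 = 61.59 mL/cmH2O.
τ = R × C = 6.0 × 0.06159 L/cmH2O = 0.3695 s.
t = −τ·ln(1 − 0.92) = −0.3695·ln(0.08) = 0.9333 s.

0.93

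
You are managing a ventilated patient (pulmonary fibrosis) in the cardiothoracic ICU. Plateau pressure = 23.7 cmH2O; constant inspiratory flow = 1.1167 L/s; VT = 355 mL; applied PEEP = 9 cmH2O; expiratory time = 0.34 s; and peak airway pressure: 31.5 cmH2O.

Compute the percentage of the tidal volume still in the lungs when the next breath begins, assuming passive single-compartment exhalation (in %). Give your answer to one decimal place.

R = (PIP − Pplat)/V̇ = (31.5 − 23.7) / 1.1167 = 7.8/1.1167 = 6.985 cmH2O·s/L.
C = Vt/(Pplat − PEEP) = 355.0 / (23.7 − 9) = 355.0/14.7 = 24.15 mL/cmH2O.
τ = R × C = 6.985 × 0.02415 L/cmH2O = 0.1687 s.
Fraction remaining at end-expiration = e^(−Te/τ) = e^(−0.34/0.1687) = 0.1333 → 13.33%.

13.3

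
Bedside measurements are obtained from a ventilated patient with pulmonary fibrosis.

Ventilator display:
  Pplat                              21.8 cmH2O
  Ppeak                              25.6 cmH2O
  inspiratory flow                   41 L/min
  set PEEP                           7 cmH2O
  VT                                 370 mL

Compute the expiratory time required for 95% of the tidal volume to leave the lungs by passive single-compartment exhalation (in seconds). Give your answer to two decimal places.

Flow: 41 L/min ÷ 60 = 0.6833 L/s.
R = (PIP − Pplat)/V̇ = (25.6 − 21.8) / 0.6833 = 3.8/0.6833 = 5.561 cmH2O·s/L.
C = Vt/(Pplat − PEEP) = 370.0 / (21.8 − 7) = 370.0/14.8 = 25.0 mL/cmH2O.
τ = R × C = 5.561 × 0.025 L/cmH2O = 0.139 s.
t = −τ·ln(1 − 0.95) = −0.139·ln(0.05) = 0.4164 s.

0.42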